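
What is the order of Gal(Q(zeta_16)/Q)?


|Gal(Q(zeta_16)/Q)| = phi(16)
= 8

8


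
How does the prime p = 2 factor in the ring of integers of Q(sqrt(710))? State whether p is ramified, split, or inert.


K = Q(sqrt(710)). Since d mod 4 = 2, disc(K) = 2840.
Check p | disc: 2840 mod 2 = 0.
p divides disc, so p ramifies: (p) = P^2 with e=2, f=1, g=1.
Therefore p is ramified.

ramified


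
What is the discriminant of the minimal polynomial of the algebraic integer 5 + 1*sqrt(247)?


The element 5 + 1*sqrt(247) has minimal polynomial:
x^2 - 10*x - 222
Discriminant = (-10)^2 - 4*(-222)
= 100 + 888
= 988

988


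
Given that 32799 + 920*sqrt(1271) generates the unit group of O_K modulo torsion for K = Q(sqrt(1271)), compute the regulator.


epsilon = 32799 + 920*sqrt(1271)
= 65598.0000
R = ln(65598.0000)
= 11.0913

11.0913


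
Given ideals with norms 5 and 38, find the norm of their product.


N(IJ) = N(I) * N(J)
= 5 * 38
= 190

190


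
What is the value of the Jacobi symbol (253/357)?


Compute (253/357) via quadratic reciprocity:
  reciprocity: (253/357) -> +(357/253)
  reduce: (104/253)
  pull out 2: (2/253) = -1  (since 253 mod 8 = 5)
  pull out 2: (2/253) = -1  (since 253 mod 8 = 5)
  pull out 2: (2/253) = -1  (since 253 mod 8 = 5)
  reciprocity: (13/253) -> +(253/13)
  reduce: (6/13)
  pull out 2: (2/13) = -1  (since 13 mod 8 = 5)
  reciprocity: (3/13) -> +(13/3)
  reduce: (1/3)
  (1/3) = 1
Product of signs = 1

1


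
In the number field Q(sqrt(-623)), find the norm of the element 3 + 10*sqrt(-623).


N(a + b*sqrt(d)) = a^2 - d*b^2
= (3)^2 - (-623)*(10)^2
= 9 + 62300
= 62309

62309


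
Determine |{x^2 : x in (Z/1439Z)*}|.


For prime p, the number of non-zero quadratic residues is (p-1)/2.
= (1439-1)/2
= 719

719


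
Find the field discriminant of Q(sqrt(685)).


For K = Q(sqrt(d)) with d squarefree: disc(K) = d if d = 1 mod 4, and disc(K) = 4d if d = 2 or 3 mod 4.
Here d = 685, and d mod 4 = 1.
d = 1 mod 4 (O_K = Z[(1+sqrt(d))/2]), so disc(K) = d = 685

685


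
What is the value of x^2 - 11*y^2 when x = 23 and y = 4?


x^2 - d*y^2
= 23^2 - 11*4^2
= 529 - 176
= 353

353


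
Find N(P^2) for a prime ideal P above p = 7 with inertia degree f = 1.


N(P^a) = p^(a*f)
= 7^(2*1)
= 7^2
= 49

49


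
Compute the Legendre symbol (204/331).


p = 331 is prime, so compute (204/331) with the reciprocity algorithm (Jacobi-symbol steps: pull out 2s via (2/n), flip via reciprocity, reduce):
  pull out 2: (2/331) = -1  (since 331 mod 8 = 3)
  pull out 2: (2/331) = -1  (since 331 mod 8 = 3)
  reciprocity: (51/331) -> -(331/51)
  reduce: (25/51)
  reciprocity: (25/51) -> +(51/25)
  reduce: (1/25)
  (1/25) = 1
Product of signs = -1
(204/331) = -1

-1


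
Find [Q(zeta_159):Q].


The degree equals Euler's totient phi(159).
159 = 3 * 53
phi(159) = 104

104


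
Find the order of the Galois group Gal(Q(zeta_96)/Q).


|Gal(Q(zeta_96)/Q)| = phi(96)
= 32

32


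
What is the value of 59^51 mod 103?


p = 103 is prime and the exponent is (p-1)/2 = 51, so by Euler's criterion 59^51 = (59/103) = +1 or -1 mod 103.
Compute by square-and-multiply:
  51 = 32 + 16 + 2 + 1 (binary 110011)
  Repeated squaring mod 103: 59^1 = 59, 59^2 = 82, 59^4 = 29, 59^8 = 17, 59^16 = 83, 59^32 = 91
  59^51 = 59^32 * 59^16 * 59^2 * 59^1 = 91 * 83 * 82 * 59 mod 103
    91 * 83 = 7553 = 34 mod 103
    34 * 82 = 2788 = 7 mod 103
    7 * 59 = 413 = 1 mod 103
  59^51 = 1 mod 103
Result 1: 59 is a quadratic residue mod 103.
59^51 mod 103 = 1

1


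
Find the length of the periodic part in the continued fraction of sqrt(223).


Run the CF algorithm for sqrt(223).
a_0 = floor(sqrt(223)) = 14; set m_0=0, q_0=1.
Recurrence: m' = q*a - m,  q' = (d - m'^2)/q,  a' = floor((a_0 + m')/q').
  step 1: m=14, q=27, a=1
  step 2: m=13, q=2, a=13
  step 3: m=13, q=27, a=1
  step 4: m=14, q=1, a=28
a_4 = 2*a_0 = 28, so the period closes here.
sqrt(223) = [14; 1, 13, 1, 28]
Period length = 4

4


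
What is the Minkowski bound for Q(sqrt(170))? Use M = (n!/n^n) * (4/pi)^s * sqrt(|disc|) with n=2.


d = 170, d mod 4 = 2, so disc(K) = 4d = 680; |disc(K)| = 680
Real quadratic field, so n = 2, s = r2 = 0, r1 = 2
M = (n!/n^n) * (4/pi)^s * sqrt(|disc(K)|) = (2!/2^2) * (4/pi)^0 * sqrt(680)
= 0.5 * 1.000000 * 26.076810
= 13.0384

13.0384


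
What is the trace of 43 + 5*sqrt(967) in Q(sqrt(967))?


Tr(a + b*sqrt(d)) = (a + b*sqrt(d)) + (a - b*sqrt(d)) = 2a
= 2 * (43)
= 86

86


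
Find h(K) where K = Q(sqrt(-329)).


K = Q(sqrt(-329)). d mod 4 = 3, so D = disc(K) = 4d = -1316
h(K) equals the number of primitive reduced positive-definite forms (a, b, c) = a*x^2 + b*x*y + c*y^2 with b^2 - 4ac = D,
where reduced means |b| <= a <= c, with b >= 0 whenever |b| = a or a = c, and primitive means gcd(a, b, c) = 1.
Reduced forces 3a^2 <= |D| = 1316, so 1 <= a <= 20; b must have the parity of D, and c = (b^2 - D)/(4a) must be an integer >= a.
Enumerate a = 1..20, b in [-a, a]:
  a=1: (1, 0, 329)  [1]
  a=2: (2, 2, 165)  [1]
  a=3: (3, -2, 110), (3, 2, 110)  [2]
  a=4: none
  a=5: (5, -2, 66), (5, 2, 66)  [2]
  a=6: (6, -2, 55), (6, 2, 55)  [2]
  a=7: (7, 0, 47)  [1]
  a=8: none
  a=9: (9, -4, 37), (9, 4, 37)  [2]
  a=10: (10, -2, 33), (10, 2, 33)  [2]
  a=11: (11, -2, 30), (11, 2, 30)  [2]
  a=12: none
  a=13: (13, -6, 26), (13, 6, 26)  [2]
  a=14: (14, 14, 27)  [1]
  a=15: (15, -8, 23), (15, -2, 22), (15, 2, 22), (15, 8, 23)  [4]
  a=16..17: none
  a=18: (18, -14, 21), (18, 14, 21)  [2]
  a=19..20: none
Total reduced forms: 1 + 1 + 2 + 2 + 2 + 1 + 2 + 2 + 2 + 2 + 1 + 4 + 2 = 24
h = 24

24


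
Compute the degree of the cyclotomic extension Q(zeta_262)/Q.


The degree equals Euler's totient phi(262).
262 = 2 * 131
phi(262) = 130

130


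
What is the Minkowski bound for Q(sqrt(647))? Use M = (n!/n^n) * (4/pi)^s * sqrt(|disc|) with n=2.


d = 647, d mod 4 = 3, so disc(K) = 4d = 2588; |disc(K)| = 2588
Real quadratic field, so n = 2, s = r2 = 0, r1 = 2
M = (n!/n^n) * (4/pi)^s * sqrt(|disc(K)|) = (2!/2^2) * (4/pi)^0 * sqrt(2588)
= 0.5 * 1.000000 * 50.872389
= 25.4362

25.4362


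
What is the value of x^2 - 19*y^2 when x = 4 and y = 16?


x^2 - d*y^2
= 4^2 - 19*16^2
= 16 - 4864
= -4848

-4848


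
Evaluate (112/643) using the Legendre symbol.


p = 643 is prime, so compute (112/643) with the reciprocity algorithm (Jacobi-symbol steps: pull out 2s via (2/n), flip via reciprocity, reduce):
  pull out 2: (2/643) = -1  (since 643 mod 8 = 3)
  pull out 2: (2/643) = -1  (since 643 mod 8 = 3)
  pull out 2: (2/643) = -1  (since 643 mod 8 = 3)
  pull out 2: (2/643) = -1  (since 643 mod 8 = 3)
  reciprocity: (7/643) -> -(643/7)
  reduce: (6/7)
  pull out 2: (2/7) = +1  (since 7 mod 8 = 7)
  reciprocity: (3/7) -> -(7/3)
  reduce: (1/3)
  (1/3) = 1
Product of signs = 1
(112/643) = 1

1


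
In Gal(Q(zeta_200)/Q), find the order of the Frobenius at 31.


The Frobenius at p in Gal(Q(zeta_n)/Q) = (Z/nZ)* is the class of p, so its order is ord_200(31), the smallest k >= 1 with 31^k = 1 mod 200.
n = 200 = 2^3 * 5^2, phi(200) = 80; the order divides phi(n).
Divisors of 80: 1, 2, 4, 5, 8, 10, 16, 20, 40, 80
Repeated squaring mod 200: 31^1 = 31, 31^2 = 161, 31^4 = 121, 31^8 = 41, 31^16 = 81, 31^32 = 161, 31^64 = 121
Test divisors in increasing order:
  k=1: 31^1 = 31 mod 200
  k=2: 31^2 = 161 mod 200
  k=4: 31^4 = 121 mod 200
  k=5: 31^5 = 121 * 31 = 151 mod 200
  k=8: 31^8 = 41 mod 200
  k=10: 31^10 = 41 * 161 = 1 mod 200  <- first divisor giving 1
Order = 10

10


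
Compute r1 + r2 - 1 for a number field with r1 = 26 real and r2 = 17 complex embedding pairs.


By Dirichlet's unit theorem:
rank = r1 + r2 - 1
= 26 + 17 - 1
= 42

42


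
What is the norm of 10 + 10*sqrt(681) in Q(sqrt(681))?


N(a + b*sqrt(d)) = a^2 - d*b^2
= (10)^2 - (681)*(10)^2
= 100 - 68100
= -68000

-68000


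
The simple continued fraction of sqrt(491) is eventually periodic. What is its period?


Run the CF algorithm for sqrt(491).
a_0 = floor(sqrt(491)) = 22; set m_0=0, q_0=1.
Recurrence: m' = q*a - m,  q' = (d - m'^2)/q,  a' = floor((a_0 + m')/q').
  step 1: m=22, q=7, a=6
  step 2: m=20, q=13, a=3
  step 3: m=19, q=10, a=4
  step 4: m=21, q=5, a=8
  step 5: m=19, q=26, a=1
  step 6: m=7, q=17, a=1
  step 7: m=10, q=23, a=1
  step 8: m=13, q=14, a=2
  step 9: m=15, q=19, a=1
  step 10: m=4, q=25, a=1
  step 11: m=21, q=2, a=21
  step 12: m=21, q=25, a=1
  step 13: m=4, q=19, a=1
  step 14: m=15, q=14, a=2
  step 15: m=13, q=23, a=1
  step 16: m=10, q=17, a=1
  step 17: m=7, q=26, a=1
  step 18: m=19, q=5, a=8
  step 19: m=21, q=10, a=4
  step 20: m=19, q=13, a=3
  step 21: m=20, q=7, a=6
  step 22: m=22, q=1, a=44
a_22 = 2*a_0 = 44, so the period closes here.
sqrt(491) = [22; 6, 3, 4, 8, 1, 1, 1, 2, 1, 1, 21, 1, 1, 2, 1, 1, 1, 8, 4, 3, 6, 44]
Period length = 22

22


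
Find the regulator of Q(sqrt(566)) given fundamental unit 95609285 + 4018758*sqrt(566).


epsilon = 95609285 + 4018758*sqrt(566)
= 1.9122e+08
R = ln(1.9122e+08)
= 19.0689

19.0689


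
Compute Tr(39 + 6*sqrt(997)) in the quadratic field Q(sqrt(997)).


Tr(a + b*sqrt(d)) = (a + b*sqrt(d)) + (a - b*sqrt(d)) = 2a
= 2 * (39)
= 78

78


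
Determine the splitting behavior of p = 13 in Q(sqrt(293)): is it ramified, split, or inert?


K = Q(sqrt(293)). Since d mod 4 = 1, disc(K) = 293.
Check p | disc: 293 mod 13 = 7.
p does not divide disc. Compute Legendre symbol (d/p):
7^((13-1)/2) mod 13 = -1
(d/p) = -1, so p is inert: (p) stays prime with e=1, f=2, g=1.
Therefore p is inert.

inert


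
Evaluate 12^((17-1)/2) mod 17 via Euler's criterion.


p = 17 is prime and the exponent is (p-1)/2 = 8, so by Euler's criterion 12^8 = (12/17) = +1 or -1 mod 17.
Compute by square-and-multiply:
  8 = 8 (binary 1000)
  Repeated squaring mod 17: 12^1 = 12, 12^2 = 8, 12^4 = 13, 12^8 = 16
  12^8 = 16 mod 17
Result 16 = p - 1 = -1 mod 17: 12 is a quadratic non-residue mod 17. As a residue in [0, p-1] the value is 16.
12^8 mod 17 = 16

16


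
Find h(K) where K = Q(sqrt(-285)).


K = Q(sqrt(-285)). d mod 4 = 3, so D = disc(K) = 4d = -1140
h(K) equals the number of primitive reduced positive-definite forms (a, b, c) = a*x^2 + b*x*y + c*y^2 with b^2 - 4ac = D,
where reduced means |b| <= a <= c, with b >= 0 whenever |b| = a or a = c, and primitive means gcd(a, b, c) = 1.
Reduced forces 3a^2 <= |D| = 1140, so 1 <= a <= 19; b must have the parity of D, and c = (b^2 - D)/(4a) must be an integer >= a.
Enumerate a = 1..19, b in [-a, a]:
  a=1: (1, 0, 285)  [1]
  a=2: (2, 2, 143)  [1]
  a=3: (3, 0, 95)  [1]
  a=4: none
  a=5: (5, 0, 57)  [1]
  a=6: (6, 6, 49)  [1]
  a=7: (7, -6, 42), (7, 6, 42)  [2]
  a=8..9: none
  a=10: (10, 10, 31)  [1]
  a=11: (11, -2, 26), (11, 2, 26)  [2]
  a=12: none
  a=13: (13, -2, 22), (13, 2, 22)  [2]
  a=14: (14, -6, 21), (14, 6, 21)  [2]
  a=15: (15, 0, 19)  [1]
  a=16: none
  a=17: (17, 4, 17)  [1]
  a=18..19: none
Total reduced forms: 1 + 1 + 1 + 1 + 1 + 2 + 1 + 2 + 2 + 2 + 1 + 1 = 16
h = 16

16


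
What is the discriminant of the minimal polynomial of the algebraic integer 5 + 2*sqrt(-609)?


The element 5 + 2*sqrt(-609) has minimal polynomial:
x^2 - 10*x + 2461
Discriminant = (-10)^2 - 4*(2461)
= 100 - 9844
= -9744

-9744


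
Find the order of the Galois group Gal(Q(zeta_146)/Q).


|Gal(Q(zeta_146)/Q)| = phi(146)
= 72

72


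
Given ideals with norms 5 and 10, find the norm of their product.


N(IJ) = N(I) * N(J)
= 5 * 10
= 50

50


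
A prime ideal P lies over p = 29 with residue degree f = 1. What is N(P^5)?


N(P^a) = p^(a*f)
= 29^(5*1)
= 29^5
= 20511149

20511149


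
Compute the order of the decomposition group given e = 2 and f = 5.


|D_P| = e * f
= 2 * 5
= 10

10


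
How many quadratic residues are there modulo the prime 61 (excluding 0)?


For prime p, the number of non-zero quadratic residues is (p-1)/2.
= (61-1)/2
= 30

30


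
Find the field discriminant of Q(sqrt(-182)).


For K = Q(sqrt(d)) with d squarefree: disc(K) = d if d = 1 mod 4, and disc(K) = 4d if d = 2 or 3 mod 4.
Here d = -182, and d mod 4 = 2.
d = 2 mod 4, not 1 (O_K = Z[sqrt(d)]), so disc(K) = 4d = 4 * (-182) = -728

-728


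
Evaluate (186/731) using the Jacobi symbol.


Compute (186/731) via quadratic reciprocity:
  pull out 2: (2/731) = -1  (since 731 mod 8 = 3)
  reciprocity: (93/731) -> +(731/93)
  reduce: (80/93)
  pull out 2: (2/93) = -1  (since 93 mod 8 = 5)
  pull out 2: (2/93) = -1  (since 93 mod 8 = 5)
  pull out 2: (2/93) = -1  (since 93 mod 8 = 5)
  pull out 2: (2/93) = -1  (since 93 mod 8 = 5)
  reciprocity: (5/93) -> +(93/5)
  reduce: (3/5)
  reciprocity: (3/5) -> +(5/3)
  reduce: (2/3)
  pull out 2: (2/3) = -1  (since 3 mod 8 = 3)
  (1/3) = 1
Product of signs = 1

1


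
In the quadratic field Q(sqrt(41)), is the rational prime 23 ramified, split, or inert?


K = Q(sqrt(41)). Since d mod 4 = 1, disc(K) = 41.
Check p | disc: 41 mod 23 = 18.
p does not divide disc. Compute Legendre symbol (d/p):
18^((23-1)/2) mod 23 = 1
(d/p) = 1, so p splits: (p) = P*P' with e=1, f=1, g=2.
Therefore p is split.

split


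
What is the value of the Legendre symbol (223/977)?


p = 977 is prime, so compute (223/977) with the reciprocity algorithm (Jacobi-symbol steps: pull out 2s via (2/n), flip via reciprocity, reduce):
  reciprocity: (223/977) -> +(977/223)
  reduce: (85/223)
  reciprocity: (85/223) -> +(223/85)
  reduce: (53/85)
  reciprocity: (53/85) -> +(85/53)
  reduce: (32/53)
  pull out 2: (2/53) = -1  (since 53 mod 8 = 5)
  pull out 2: (2/53) = -1  (since 53 mod 8 = 5)
  pull out 2: (2/53) = -1  (since 53 mod 8 = 5)
  pull out 2: (2/53) = -1  (since 53 mod 8 = 5)
  pull out 2: (2/53) = -1  (since 53 mod 8 = 5)
  (1/53) = 1
Product of signs = -1
(223/977) = -1

-1


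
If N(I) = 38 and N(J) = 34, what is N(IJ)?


N(IJ) = N(I) * N(J)
= 38 * 34
= 1292

1292


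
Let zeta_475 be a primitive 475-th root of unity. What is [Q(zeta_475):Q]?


The degree equals Euler's totient phi(475).
475 = 5^2 * 19
phi(475) = 360

360


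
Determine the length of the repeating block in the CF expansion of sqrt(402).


Run the CF algorithm for sqrt(402).
a_0 = floor(sqrt(402)) = 20; set m_0=0, q_0=1.
Recurrence: m' = q*a - m,  q' = (d - m'^2)/q,  a' = floor((a_0 + m')/q').
  step 1: m=20, q=2, a=20
  step 2: m=20, q=1, a=40
a_2 = 2*a_0 = 40, so the period closes here.
sqrt(402) = [20; 20, 40]
Period length = 2

2


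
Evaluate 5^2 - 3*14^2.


x^2 - d*y^2
= 5^2 - 3*14^2
= 25 - 588
= -563

-563


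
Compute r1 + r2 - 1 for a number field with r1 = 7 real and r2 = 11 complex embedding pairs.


By Dirichlet's unit theorem:
rank = r1 + r2 - 1
= 7 + 11 - 1
= 17

17


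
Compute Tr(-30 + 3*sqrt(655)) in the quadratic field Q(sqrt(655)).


Tr(a + b*sqrt(d)) = (a + b*sqrt(d)) + (a - b*sqrt(d)) = 2a
= 2 * (-30)
= -60

-60


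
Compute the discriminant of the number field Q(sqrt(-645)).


For K = Q(sqrt(d)) with d squarefree: disc(K) = d if d = 1 mod 4, and disc(K) = 4d if d = 2 or 3 mod 4.
Here d = -645, and d mod 4 = 3.
d = 3 mod 4, not 1 (O_K = Z[sqrt(d)]), so disc(K) = 4d = 4 * (-645) = -2580

-2580


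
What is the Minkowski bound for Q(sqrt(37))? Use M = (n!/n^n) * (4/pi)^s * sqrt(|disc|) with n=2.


d = 37, d mod 4 = 1, so disc(K) = d = 37; |disc(K)| = 37
Real quadratic field, so n = 2, s = r2 = 0, r1 = 2
M = (n!/n^n) * (4/pi)^s * sqrt(|disc(K)|) = (2!/2^2) * (4/pi)^0 * sqrt(37)
= 0.5 * 1.000000 * 6.082763
= 3.0414

3.0414


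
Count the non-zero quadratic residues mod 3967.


For prime p, the number of non-zero quadratic residues is (p-1)/2.
= (3967-1)/2
= 1983

1983


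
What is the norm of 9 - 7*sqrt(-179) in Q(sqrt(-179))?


N(a + b*sqrt(d)) = a^2 - d*b^2
= (9)^2 - (-179)*(-7)^2
= 81 + 8771
= 8852

8852


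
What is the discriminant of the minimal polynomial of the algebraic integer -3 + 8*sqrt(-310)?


The element -3 + 8*sqrt(-310) has minimal polynomial:
x^2 + 6*x + 19849
Discriminant = (6)^2 - 4*(19849)
= 36 - 79396
= -79360

-79360


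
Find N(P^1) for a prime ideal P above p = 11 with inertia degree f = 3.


N(P^a) = p^(a*f)
= 11^(1*3)
= 11^3
= 1331

1331


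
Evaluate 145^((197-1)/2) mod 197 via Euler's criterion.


p = 197 is prime and the exponent is (p-1)/2 = 98, so by Euler's criterion 145^98 = (145/197) = +1 or -1 mod 197.
Compute by square-and-multiply:
  98 = 64 + 32 + 2 (binary 1100010)
  Repeated squaring mod 197: 145^1 = 145, 145^2 = 143, 145^4 = 158, 145^8 = 142, 145^16 = 70, 145^32 = 172, 145^64 = 34
  145^98 = 145^64 * 145^32 * 145^2 = 34 * 172 * 143 mod 197
    34 * 172 = 5848 = 135 mod 197
    135 * 143 = 19305 = 196 mod 197
  145^98 = 196 mod 197
Result 196 = p - 1 = -1 mod 197: 145 is a quadratic non-residue mod 197. As a residue in [0, p-1] the value is 196.
145^98 mod 197 = 196

196


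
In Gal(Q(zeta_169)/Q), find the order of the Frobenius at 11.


The Frobenius at p in Gal(Q(zeta_n)/Q) = (Z/nZ)* is the class of p, so its order is ord_169(11), the smallest k >= 1 with 11^k = 1 mod 169.
n = 169 = 13^2, phi(169) = 156; the order divides phi(n).
Divisors of 156: 1, 2, 3, 4, 6, 12, 13, 26, 39, 52, 78, 156
Repeated squaring mod 169: 11^1 = 11, 11^2 = 121, 11^4 = 107, 11^8 = 126, 11^16 = 159, 11^32 = 100, 11^64 = 29, 11^128 = 165
Test divisors in increasing order:
  k=1: 11^1 = 11 mod 169
  k=2: 11^2 = 121 mod 169
  k=3: 11^3 = 121 * 11 = 148 mod 169
  k=4: 11^4 = 107 mod 169
  k=6: 11^6 = 107 * 121 = 103 mod 169
  k=12: 11^12 = 126 * 107 = 131 mod 169
  k=13: 11^13 = 126 * 107 * 11 = 89 mod 169
  k=26: 11^26 = 159 * 126 * 121 = 147 mod 169
  k=39: 11^39 = 100 * 107 * 121 * 11 = 70 mod 169
  k=52: 11^52 = 100 * 159 * 107 = 146 mod 169
  k=78: 11^78 = 29 * 126 * 107 * 121 = 168 mod 169
  k=156: 11^156 = 165 * 159 * 126 * 107 = 1 mod 169  <- first divisor giving 1
Order = 156

156


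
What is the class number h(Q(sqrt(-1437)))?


K = Q(sqrt(-1437)). d mod 4 = 3, so D = disc(K) = 4d = -5748
h(K) equals the number of primitive reduced positive-definite forms (a, b, c) = a*x^2 + b*x*y + c*y^2 with b^2 - 4ac = D,
where reduced means |b| <= a <= c, with b >= 0 whenever |b| = a or a = c, and primitive means gcd(a, b, c) = 1.
Reduced forces 3a^2 <= |D| = 5748, so 1 <= a <= 43; b must have the parity of D, and c = (b^2 - D)/(4a) must be an integer >= a.
Enumerate a = 1..43, b in [-a, a]:
  a=1: (1, 0, 1437)  [1]
  a=2: (2, 2, 719)  [1]
  a=3: (3, 0, 479)  [1]
  a=4..5: none
  a=6: (6, 6, 241)  [1]
  a=7..10: none
  a=11: (11, -4, 131), (11, 4, 131)  [2]
  a=12..16: none
  a=17: (17, -10, 86), (17, 10, 86)  [2]
  a=18: none
  a=19: (19, -16, 79), (19, 16, 79)  [2]
  a=20..21: none
  a=22: (22, -18, 69), (22, 18, 69)  [2]
  a=23: (23, -18, 66), (23, 18, 66)  [2]
  a=24..28: none
  a=29: (29, -20, 53), (29, 20, 53)  [2]
  a=30: none
  a=31: (31, -24, 51), (31, 24, 51)  [2]
  a=32: none
  a=33: (33, -18, 46), (33, 18, 46)  [2]
  a=34: (34, -10, 43), (34, 10, 43)  [2]
  a=35..37: none
  a=38: (38, -22, 41), (38, 22, 41)  [2]
  a=39..43: none
Total reduced forms: 1 + 1 + 1 + 1 + 2 + 2 + 2 + 2 + 2 + 2 + 2 + 2 + 2 + 2 = 24
h = 24

24


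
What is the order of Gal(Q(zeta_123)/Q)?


|Gal(Q(zeta_123)/Q)| = phi(123)
= 80

80


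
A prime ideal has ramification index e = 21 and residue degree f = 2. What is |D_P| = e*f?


|D_P| = e * f
= 21 * 2
= 42

42


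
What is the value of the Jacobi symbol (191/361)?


Compute (191/361) via quadratic reciprocity:
  reciprocity: (191/361) -> +(361/191)
  reduce: (170/191)
  pull out 2: (2/191) = +1  (since 191 mod 8 = 7)
  reciprocity: (85/191) -> +(191/85)
  reduce: (21/85)
  reciprocity: (21/85) -> +(85/21)
  reduce: (1/21)
  (1/21) = 1
Product of signs = 1

1


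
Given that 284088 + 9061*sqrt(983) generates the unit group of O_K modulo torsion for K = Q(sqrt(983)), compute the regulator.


epsilon = 284088 + 9061*sqrt(983)
= 568176.0000
R = ln(568176.0000)
= 13.2502

13.2502


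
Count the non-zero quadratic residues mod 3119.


For prime p, the number of non-zero quadratic residues is (p-1)/2.
= (3119-1)/2
= 1559

1559


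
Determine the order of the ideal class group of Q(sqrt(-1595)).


K = Q(sqrt(-1595)). d mod 4 = 1, so D = disc(K) = d = -1595
h(K) equals the number of primitive reduced positive-definite forms (a, b, c) = a*x^2 + b*x*y + c*y^2 with b^2 - 4ac = D,
where reduced means |b| <= a <= c, with b >= 0 whenever |b| = a or a = c, and primitive means gcd(a, b, c) = 1.
Reduced forces 3a^2 <= |D| = 1595, so 1 <= a <= 23; b must have the parity of D, and c = (b^2 - D)/(4a) must be an integer >= a.
Enumerate a = 1..23, b in [-a, a]:
  a=1: (1, 1, 399)  [1]
  a=2: none
  a=3: (3, -1, 133), (3, 1, 133)  [2]
  a=4: none
  a=5: (5, 5, 81)  [1]
  a=6: none
  a=7: (7, -1, 57), (7, 1, 57)  [2]
  a=8: none
  a=9: (9, -5, 45), (9, 5, 45)  [2]
  a=10: none
  a=11: (11, 11, 39)  [1]
  a=12: none
  a=13: (13, -11, 33), (13, 11, 33)  [2]
  a=14: none
  a=15: (15, -5, 27), (15, 5, 27)  [2]
  a=16..18: none
  a=19: (19, -1, 21), (19, 1, 21)  [2]
  a=20: none
  a=21: (21, 13, 21)  [1]
  a=22..23: none
Total reduced forms: 1 + 2 + 1 + 2 + 2 + 1 + 2 + 2 + 2 + 1 = 16
h = 16

16


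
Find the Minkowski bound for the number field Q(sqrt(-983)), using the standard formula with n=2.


d = -983, d mod 4 = 1, so disc(K) = d = -983; |disc(K)| = 983
Imaginary quadratic field, so n = 2, s = r2 = 1, r1 = 0
M = (n!/n^n) * (4/pi)^s * sqrt(|disc(K)|) = (2!/2^2) * (4/pi)^1 * sqrt(983)
= 0.5 * 1.273240 * 31.352831
= 19.9598

19.9598


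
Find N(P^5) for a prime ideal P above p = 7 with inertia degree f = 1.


N(P^a) = p^(a*f)
= 7^(5*1)
= 7^5
= 16807

16807


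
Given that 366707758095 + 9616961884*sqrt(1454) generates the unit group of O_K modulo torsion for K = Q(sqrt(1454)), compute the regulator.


epsilon = 366707758095 + 9616961884*sqrt(1454)
= 7.3342e+11
R = ln(7.3342e+11)
= 27.3210

27.3210


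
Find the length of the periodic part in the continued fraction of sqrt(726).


Run the CF algorithm for sqrt(726).
a_0 = floor(sqrt(726)) = 26; set m_0=0, q_0=1.
Recurrence: m' = q*a - m,  q' = (d - m'^2)/q,  a' = floor((a_0 + m')/q').
  step 1: m=26, q=50, a=1
  step 2: m=24, q=3, a=16
  step 3: m=24, q=50, a=1
  step 4: m=26, q=1, a=52
a_4 = 2*a_0 = 52, so the period closes here.
sqrt(726) = [26; 1, 16, 1, 52]
Period length = 4

4


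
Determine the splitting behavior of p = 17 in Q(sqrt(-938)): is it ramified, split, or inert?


K = Q(sqrt(-938)). Since d mod 4 = 2, disc(K) = -3752.
Check p | disc: -3752 mod 17 = 5.
p does not divide disc. Compute Legendre symbol (d/p):
14^((17-1)/2) mod 17 = -1
(d/p) = -1, so p is inert: (p) stays prime with e=1, f=2, g=1.
Therefore p is inert.

inert


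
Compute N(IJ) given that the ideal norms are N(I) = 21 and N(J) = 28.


N(IJ) = N(I) * N(J)
= 21 * 28
= 588

588


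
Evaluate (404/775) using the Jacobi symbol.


Compute (404/775) via quadratic reciprocity:
  pull out 2: (2/775) = +1  (since 775 mod 8 = 7)
  pull out 2: (2/775) = +1  (since 775 mod 8 = 7)
  reciprocity: (101/775) -> +(775/101)
  reduce: (68/101)
  pull out 2: (2/101) = -1  (since 101 mod 8 = 5)
  pull out 2: (2/101) = -1  (since 101 mod 8 = 5)
  reciprocity: (17/101) -> +(101/17)
  reduce: (16/17)
  pull out 2: (2/17) = +1  (since 17 mod 8 = 1)
  pull out 2: (2/17) = +1  (since 17 mod 8 = 1)
  pull out 2: (2/17) = +1  (since 17 mod 8 = 1)
  pull out 2: (2/17) = +1  (since 17 mod 8 = 1)
  (1/17) = 1
Product of signs = 1

1


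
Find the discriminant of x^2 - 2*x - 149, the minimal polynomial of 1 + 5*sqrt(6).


The element 1 + 5*sqrt(6) has minimal polynomial:
x^2 - 2*x - 149
Discriminant = (-2)^2 - 4*(-149)
= 4 + 596
= 600

600


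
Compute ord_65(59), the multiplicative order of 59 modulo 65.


We want ord_65(59), the smallest k >= 1 with 59^k = 1 mod 65.
n = 65 = 5 * 13, phi(65) = 48; the order divides phi(n).
Divisors of 48: 1, 2, 3, 4, 6, 8, 12, 16, 24, 48
Repeated squaring mod 65: 59^1 = 59, 59^2 = 36, 59^4 = 61, 59^8 = 16, 59^16 = 61, 59^32 = 16
Test divisors in increasing order:
  k=1: 59^1 = 59 mod 65
  k=2: 59^2 = 36 mod 65
  k=3: 59^3 = 36 * 59 = 44 mod 65
  k=4: 59^4 = 61 mod 65
  k=6: 59^6 = 61 * 36 = 51 mod 65
  k=8: 59^8 = 16 mod 65
  k=12: 59^12 = 16 * 61 = 1 mod 65  <- first divisor giving 1
Order = 12

12


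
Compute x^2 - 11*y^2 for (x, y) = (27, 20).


x^2 - d*y^2
= 27^2 - 11*20^2
= 729 - 4400
= -3671

-3671


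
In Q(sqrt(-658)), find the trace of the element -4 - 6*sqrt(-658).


Tr(a + b*sqrt(d)) = (a + b*sqrt(d)) + (a - b*sqrt(d)) = 2a
= 2 * (-4)
= -8

-8


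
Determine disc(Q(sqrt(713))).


For K = Q(sqrt(d)) with d squarefree: disc(K) = d if d = 1 mod 4, and disc(K) = 4d if d = 2 or 3 mod 4.
Here d = 713, and d mod 4 = 1.
d = 1 mod 4 (O_K = Z[(1+sqrt(d))/2]), so disc(K) = d = 713

713


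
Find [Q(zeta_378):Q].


The degree equals Euler's totient phi(378).
378 = 2 * 3^3 * 7
phi(378) = 108

108


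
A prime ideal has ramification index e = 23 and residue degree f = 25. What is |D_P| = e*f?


|D_P| = e * f
= 23 * 25
= 575

575


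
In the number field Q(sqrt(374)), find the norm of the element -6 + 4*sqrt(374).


N(a + b*sqrt(d)) = a^2 - d*b^2
= (-6)^2 - (374)*(4)^2
= 36 - 5984
= -5948

-5948


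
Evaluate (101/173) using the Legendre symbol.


p = 173 is prime, so compute (101/173) with the reciprocity algorithm (Jacobi-symbol steps: pull out 2s via (2/n), flip via reciprocity, reduce):
  reciprocity: (101/173) -> +(173/101)
  reduce: (72/101)
  pull out 2: (2/101) = -1  (since 101 mod 8 = 5)
  pull out 2: (2/101) = -1  (since 101 mod 8 = 5)
  pull out 2: (2/101) = -1  (since 101 mod 8 = 5)
  reciprocity: (9/101) -> +(101/9)
  reduce: (2/9)
  pull out 2: (2/9) = +1  (since 9 mod 8 = 1)
  (1/9) = 1
Product of signs = -1
(101/173) = -1

-1


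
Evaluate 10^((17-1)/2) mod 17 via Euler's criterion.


p = 17 is prime and the exponent is (p-1)/2 = 8, so by Euler's criterion 10^8 = (10/17) = +1 or -1 mod 17.
Compute by square-and-multiply:
  8 = 8 (binary 1000)
  Repeated squaring mod 17: 10^1 = 10, 10^2 = 15, 10^4 = 4, 10^8 = 16
  10^8 = 16 mod 17
Result 16 = p - 1 = -1 mod 17: 10 is a quadratic non-residue mod 17. As a residue in [0, p-1] the value is 16.
10^8 mod 17 = 16

16


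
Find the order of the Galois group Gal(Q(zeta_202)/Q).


|Gal(Q(zeta_202)/Q)| = phi(202)
= 100

100


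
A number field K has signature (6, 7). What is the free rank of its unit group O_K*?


By Dirichlet's unit theorem:
rank = r1 + r2 - 1
= 6 + 7 - 1
= 12

12


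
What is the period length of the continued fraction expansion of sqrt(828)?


Run the CF algorithm for sqrt(828).
a_0 = floor(sqrt(828)) = 28; set m_0=0, q_0=1.
Recurrence: m' = q*a - m,  q' = (d - m'^2)/q,  a' = floor((a_0 + m')/q').
  step 1: m=28, q=44, a=1
  step 2: m=16, q=13, a=3
  step 3: m=23, q=23, a=2
  step 4: m=23, q=13, a=3
  step 5: m=16, q=44, a=1
  step 6: m=28, q=1, a=56
a_6 = 2*a_0 = 56, so the period closes here.
sqrt(828) = [28; 1, 3, 2, 3, 1, 56]
Period length = 6

6


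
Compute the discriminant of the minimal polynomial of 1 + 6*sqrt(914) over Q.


The element 1 + 6*sqrt(914) has minimal polynomial:
x^2 - 2*x - 32903
Discriminant = (-2)^2 - 4*(-32903)
= 4 + 131612
= 131616

131616


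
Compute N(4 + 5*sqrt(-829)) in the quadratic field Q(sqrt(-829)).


N(a + b*sqrt(d)) = a^2 - d*b^2
= (4)^2 - (-829)*(5)^2
= 16 + 20725
= 20741

20741


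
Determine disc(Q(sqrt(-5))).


For K = Q(sqrt(d)) with d squarefree: disc(K) = d if d = 1 mod 4, and disc(K) = 4d if d = 2 or 3 mod 4.
Here d = -5, and d mod 4 = 3.
d = 3 mod 4, not 1 (O_K = Z[sqrt(d)]), so disc(K) = 4d = 4 * (-5) = -20

-20


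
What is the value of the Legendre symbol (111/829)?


p = 829 is prime, so compute (111/829) with the reciprocity algorithm (Jacobi-symbol steps: pull out 2s via (2/n), flip via reciprocity, reduce):
  reciprocity: (111/829) -> +(829/111)
  reduce: (52/111)
  pull out 2: (2/111) = +1  (since 111 mod 8 = 7)
  pull out 2: (2/111) = +1  (since 111 mod 8 = 7)
  reciprocity: (13/111) -> +(111/13)
  reduce: (7/13)
  reciprocity: (7/13) -> +(13/7)
  reduce: (6/7)
  pull out 2: (2/7) = +1  (since 7 mod 8 = 7)
  reciprocity: (3/7) -> -(7/3)
  reduce: (1/3)
  (1/3) = 1
Product of signs = -1
(111/829) = -1

-1


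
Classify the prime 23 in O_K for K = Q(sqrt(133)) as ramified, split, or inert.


K = Q(sqrt(133)). Since d mod 4 = 1, disc(K) = 133.
Check p | disc: 133 mod 23 = 18.
p does not divide disc. Compute Legendre symbol (d/p):
18^((23-1)/2) mod 23 = 1
(d/p) = 1, so p splits: (p) = P*P' with e=1, f=1, g=2.
Therefore p is split.

split


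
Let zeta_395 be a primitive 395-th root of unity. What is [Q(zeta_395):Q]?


The degree equals Euler's totient phi(395).
395 = 5 * 79
phi(395) = 312

312


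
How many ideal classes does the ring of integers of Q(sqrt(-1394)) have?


K = Q(sqrt(-1394)). d mod 4 = 2, so D = disc(K) = 4d = -5576
h(K) equals the number of primitive reduced positive-definite forms (a, b, c) = a*x^2 + b*x*y + c*y^2 with b^2 - 4ac = D,
where reduced means |b| <= a <= c, with b >= 0 whenever |b| = a or a = c, and primitive means gcd(a, b, c) = 1.
Reduced forces 3a^2 <= |D| = 5576, so 1 <= a <= 43; b must have the parity of D, and c = (b^2 - D)/(4a) must be an integer >= a.
Enumerate a = 1..43, b in [-a, a]:
  a=1: (1, 0, 1394)  [1]
  a=2: (2, 0, 697)  [1]
  a=3: (3, -2, 465), (3, 2, 465)  [2]
  a=4: none
  a=5: (5, -2, 279), (5, 2, 279)  [2]
  a=6: (6, -4, 233), (6, 4, 233)  [2]
  a=7..8: none
  a=9: (9, -2, 155), (9, 2, 155)  [2]
  a=10: (10, -8, 141), (10, 8, 141)  [2]
  a=11: (11, -10, 129), (11, 10, 129)  [2]
  a=12: none
  a=13: (13, -12, 110), (13, 12, 110)  [2]
  a=14: none
  a=15: (15, -8, 94), (15, -2, 93), (15, 2, 93), (15, 8, 94)  [4]
  a=16: none
  a=17: (17, 0, 82)  [1]
  a=18: (18, -16, 81), (18, 16, 81)  [2]
  a=19..21: none
  a=22: (22, -12, 65), (22, 12, 65)  [2]
  a=23: (23, -6, 61), (23, 6, 61)  [2]
  a=24: none
  a=25: (25, -18, 59), (25, 18, 59)  [2]
  a=26: (26, -12, 55), (26, 12, 55)  [2]
  a=27: (27, -16, 54), (27, 16, 54)  [2]
  a=28..29: none
  a=30: (30, -28, 53), (30, -8, 47), (30, 8, 47), (30, 28, 53)  [4]
  a=31: (31, -2, 45), (31, 2, 45)  [2]
  a=32: none
  a=33: (33, -32, 50), (33, -10, 43), (33, 10, 43), (33, 32, 50)  [4]
  a=34: (34, 0, 41)  [1]
  a=35..36: none
  a=37: (37, -14, 39), (37, 14, 39)  [2]
  a=38: none
  a=39: (39, -38, 45), (39, 38, 45)  [2]
  a=40..43: none
Total reduced forms: 1 + 1 + 2 + 2 + 2 + 2 + 2 + 2 + 2 + 4 + 1 + 2 + 2 + 2 + 2 + 2 + 2 + 4 + 2 + 4 + 1 + 2 + 2 = 48
h = 48

48


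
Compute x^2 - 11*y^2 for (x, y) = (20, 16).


x^2 - d*y^2
= 20^2 - 11*16^2
= 400 - 2816
= -2416

-2416


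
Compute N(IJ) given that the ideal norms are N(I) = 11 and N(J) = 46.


N(IJ) = N(I) * N(J)
= 11 * 46
= 506

506


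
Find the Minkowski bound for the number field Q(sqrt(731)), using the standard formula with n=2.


d = 731, d mod 4 = 3, so disc(K) = 4d = 2924; |disc(K)| = 2924
Real quadratic field, so n = 2, s = r2 = 0, r1 = 2
M = (n!/n^n) * (4/pi)^s * sqrt(|disc(K)|) = (2!/2^2) * (4/pi)^0 * sqrt(2924)
= 0.5 * 1.000000 * 54.074023
= 27.0370

27.0370


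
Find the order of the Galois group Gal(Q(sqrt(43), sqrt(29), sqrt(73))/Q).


The 3 square roots of distinct primes are multiplicatively independent over Q,
so [K:Q] = 2^3 and Gal(K/Q) is isomorphic to (Z/2Z)^3.
|Gal| = 2^3 = 8

8


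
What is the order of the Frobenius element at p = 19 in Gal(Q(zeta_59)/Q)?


The Frobenius at p in Gal(Q(zeta_n)/Q) = (Z/nZ)* is the class of p, so its order is ord_59(19), the smallest k >= 1 with 19^k = 1 mod 59.
n = 59 = 59, phi(59) = 58; the order divides phi(n).
Divisors of 58: 1, 2, 29, 58
Repeated squaring mod 59: 19^1 = 19, 19^2 = 7, 19^4 = 49, 19^8 = 41, 19^16 = 29, 19^32 = 15
Test divisors in increasing order:
  k=1: 19^1 = 19 mod 59
  k=2: 19^2 = 7 mod 59
  k=29: 19^29 = 29 * 41 * 49 * 19 = 1 mod 59  <- first divisor giving 1
Order = 29

29


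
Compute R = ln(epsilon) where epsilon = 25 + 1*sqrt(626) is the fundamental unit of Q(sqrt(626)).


epsilon = 25 + 1*sqrt(626)
= 50.0200
R = ln(50.0200)
= 3.9124

3.9124


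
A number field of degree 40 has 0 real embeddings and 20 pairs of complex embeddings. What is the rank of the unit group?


By Dirichlet's unit theorem:
rank = r1 + r2 - 1
= 0 + 20 - 1
= 19

19


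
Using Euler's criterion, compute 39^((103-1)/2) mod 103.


p = 103 is prime and the exponent is (p-1)/2 = 51, so by Euler's criterion 39^51 = (39/103) = +1 or -1 mod 103.
Compute by square-and-multiply:
  51 = 32 + 16 + 2 + 1 (binary 110011)
  Repeated squaring mod 103: 39^1 = 39, 39^2 = 79, 39^4 = 61, 39^8 = 13, 39^16 = 66, 39^32 = 30
  39^51 = 39^32 * 39^16 * 39^2 * 39^1 = 30 * 66 * 79 * 39 mod 103
    30 * 66 = 1980 = 23 mod 103
    23 * 79 = 1817 = 66 mod 103
    66 * 39 = 2574 = 102 mod 103
  39^51 = 102 mod 103
Result 102 = p - 1 = -1 mod 103: 39 is a quadratic non-residue mod 103. As a residue in [0, p-1] the value is 102.
39^51 mod 103 = 102

102


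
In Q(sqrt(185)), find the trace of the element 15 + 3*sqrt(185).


Tr(a + b*sqrt(d)) = (a + b*sqrt(d)) + (a - b*sqrt(d)) = 2a
= 2 * (15)
= 30

30


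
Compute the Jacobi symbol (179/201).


Compute (179/201) via quadratic reciprocity:
  reciprocity: (179/201) -> +(201/179)
  reduce: (22/179)
  pull out 2: (2/179) = -1  (since 179 mod 8 = 3)
  reciprocity: (11/179) -> -(179/11)
  reduce: (3/11)
  reciprocity: (3/11) -> -(11/3)
  reduce: (2/3)
  pull out 2: (2/3) = -1  (since 3 mod 8 = 3)
  (1/3) = 1
Product of signs = 1

1


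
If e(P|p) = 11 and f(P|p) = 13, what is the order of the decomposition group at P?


|D_P| = e * f
= 11 * 13
= 143

143


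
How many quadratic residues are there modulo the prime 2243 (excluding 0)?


For prime p, the number of non-zero quadratic residues is (p-1)/2.
= (2243-1)/2
= 1121

1121


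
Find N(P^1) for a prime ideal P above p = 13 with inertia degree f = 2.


N(P^a) = p^(a*f)
= 13^(1*2)
= 13^2
= 169

169


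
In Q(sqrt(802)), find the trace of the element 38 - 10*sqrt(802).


Tr(a + b*sqrt(d)) = (a + b*sqrt(d)) + (a - b*sqrt(d)) = 2a
= 2 * (38)
= 76

76


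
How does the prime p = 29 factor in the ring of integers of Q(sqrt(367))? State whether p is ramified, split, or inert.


K = Q(sqrt(367)). Since d mod 4 = 3, disc(K) = 1468.
Check p | disc: 1468 mod 29 = 18.
p does not divide disc. Compute Legendre symbol (d/p):
19^((29-1)/2) mod 29 = -1
(d/p) = -1, so p is inert: (p) stays prime with e=1, f=2, g=1.
Therefore p is inert.

inert


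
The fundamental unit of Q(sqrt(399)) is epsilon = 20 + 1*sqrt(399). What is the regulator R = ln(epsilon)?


epsilon = 20 + 1*sqrt(399)
= 39.9750
R = ln(39.9750)
= 3.6883

3.6883


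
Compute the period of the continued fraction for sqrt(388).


Run the CF algorithm for sqrt(388).
a_0 = floor(sqrt(388)) = 19; set m_0=0, q_0=1.
Recurrence: m' = q*a - m,  q' = (d - m'^2)/q,  a' = floor((a_0 + m')/q').
  step 1: m=19, q=27, a=1
  step 2: m=8, q=12, a=2
  step 3: m=16, q=11, a=3
  step 4: m=17, q=9, a=4
  step 5: m=19, q=3, a=12
  step 6: m=17, q=33, a=1
  step 7: m=16, q=4, a=8
  step 8: m=16, q=33, a=1
  step 9: m=17, q=3, a=12
  step 10: m=19, q=9, a=4
  step 11: m=17, q=11, a=3
  step 12: m=16, q=12, a=2
  step 13: m=8, q=27, a=1
  step 14: m=19, q=1, a=38
a_14 = 2*a_0 = 38, so the period closes here.
sqrt(388) = [19; 1, 2, 3, 4, 12, 1, 8, 1, 12, 4, 3, 2, 1, 38]
Period length = 14

14


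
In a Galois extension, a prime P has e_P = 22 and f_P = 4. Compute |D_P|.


|D_P| = e * f
= 22 * 4
= 88

88


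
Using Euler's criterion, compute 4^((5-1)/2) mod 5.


p = 5 is prime and the exponent is (p-1)/2 = 2, so by Euler's criterion 4^2 = (4/5) = +1 or -1 mod 5.
Compute by square-and-multiply:
  2 = 2 (binary 10)
  Repeated squaring mod 5: 4^1 = 4, 4^2 = 1
  4^2 = 1 mod 5
Result 1: 4 is a quadratic residue mod 5.
4^2 mod 5 = 1

1


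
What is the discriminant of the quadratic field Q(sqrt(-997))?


For K = Q(sqrt(d)) with d squarefree: disc(K) = d if d = 1 mod 4, and disc(K) = 4d if d = 2 or 3 mod 4.
Here d = -997, and d mod 4 = 3.
d = 3 mod 4, not 1 (O_K = Z[sqrt(d)]), so disc(K) = 4d = 4 * (-997) = -3988

-3988


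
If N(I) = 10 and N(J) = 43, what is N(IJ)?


N(IJ) = N(I) * N(J)
= 10 * 43
= 430

430


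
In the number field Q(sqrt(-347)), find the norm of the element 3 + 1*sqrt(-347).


N(a + b*sqrt(d)) = a^2 - d*b^2
= (3)^2 - (-347)*(1)^2
= 9 + 347
= 356

356


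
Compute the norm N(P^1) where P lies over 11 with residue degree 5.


N(P^a) = p^(a*f)
= 11^(1*5)
= 11^5
= 161051

161051


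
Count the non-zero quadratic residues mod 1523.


For prime p, the number of non-zero quadratic residues is (p-1)/2.
= (1523-1)/2
= 761

761


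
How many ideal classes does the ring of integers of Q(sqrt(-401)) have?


K = Q(sqrt(-401)). d mod 4 = 3, so D = disc(K) = 4d = -1604
h(K) equals the number of primitive reduced positive-definite forms (a, b, c) = a*x^2 + b*x*y + c*y^2 with b^2 - 4ac = D,
where reduced means |b| <= a <= c, with b >= 0 whenever |b| = a or a = c, and primitive means gcd(a, b, c) = 1.
Reduced forces 3a^2 <= |D| = 1604, so 1 <= a <= 23; b must have the parity of D, and c = (b^2 - D)/(4a) must be an integer >= a.
Enumerate a = 1..23, b in [-a, a]:
  a=1: (1, 0, 401)  [1]
  a=2: (2, 2, 201)  [1]
  a=3: (3, -2, 134), (3, 2, 134)  [2]
  a=4: none
  a=5: (5, -4, 81), (5, 4, 81)  [2]
  a=6: (6, -2, 67), (6, 2, 67)  [2]
  a=7..8: none
  a=9: (9, -4, 45), (9, 4, 45)  [2]
  a=10: (10, -6, 41), (10, 6, 41)  [2]
  a=11..14: none
  a=15: (15, -14, 30), (15, -4, 27), (15, 4, 27), (15, 14, 30)  [4]
  a=16..17: none
  a=18: (18, -14, 25), (18, 14, 25)  [2]
  a=19: (19, -12, 23), (19, 12, 23)  [2]
  a=20..23: none
Total reduced forms: 1 + 1 + 2 + 2 + 2 + 2 + 2 + 4 + 2 + 2 = 20
h = 20

20


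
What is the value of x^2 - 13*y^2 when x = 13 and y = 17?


x^2 - d*y^2
= 13^2 - 13*17^2
= 169 - 3757
= -3588

-3588


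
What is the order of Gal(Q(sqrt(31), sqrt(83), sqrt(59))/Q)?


The 3 square roots of distinct primes are multiplicatively independent over Q,
so [K:Q] = 2^3 and Gal(K/Q) is isomorphic to (Z/2Z)^3.
|Gal| = 2^3 = 8

8


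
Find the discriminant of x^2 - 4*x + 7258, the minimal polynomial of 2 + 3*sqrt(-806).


The element 2 + 3*sqrt(-806) has minimal polynomial:
x^2 - 4*x + 7258
Discriminant = (-4)^2 - 4*(7258)
= 16 - 29032
= -29016

-29016


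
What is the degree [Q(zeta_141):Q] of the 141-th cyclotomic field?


The degree equals Euler's totient phi(141).
141 = 3 * 47
phi(141) = 92

92


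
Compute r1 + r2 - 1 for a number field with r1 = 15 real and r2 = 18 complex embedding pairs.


By Dirichlet's unit theorem:
rank = r1 + r2 - 1
= 15 + 18 - 1
= 32

32


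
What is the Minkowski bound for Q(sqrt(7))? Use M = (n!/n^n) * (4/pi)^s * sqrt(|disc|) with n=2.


d = 7, d mod 4 = 3, so disc(K) = 4d = 28; |disc(K)| = 28
Real quadratic field, so n = 2, s = r2 = 0, r1 = 2
M = (n!/n^n) * (4/pi)^s * sqrt(|disc(K)|) = (2!/2^2) * (4/pi)^0 * sqrt(28)
= 0.5 * 1.000000 * 5.291503
= 2.6458

2.6458


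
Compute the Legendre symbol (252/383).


p = 383 is prime, so compute (252/383) with the reciprocity algorithm (Jacobi-symbol steps: pull out 2s via (2/n), flip via reciprocity, reduce):
  pull out 2: (2/383) = +1  (since 383 mod 8 = 7)
  pull out 2: (2/383) = +1  (since 383 mod 8 = 7)
  reciprocity: (63/383) -> -(383/63)
  reduce: (5/63)
  reciprocity: (5/63) -> +(63/5)
  reduce: (3/5)
  reciprocity: (3/5) -> +(5/3)
  reduce: (2/3)
  pull out 2: (2/3) = -1  (since 3 mod 8 = 3)
  (1/3) = 1
Product of signs = 1
(252/383) = 1

1


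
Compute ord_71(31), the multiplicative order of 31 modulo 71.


We want ord_71(31), the smallest k >= 1 with 31^k = 1 mod 71.
n = 71 = 71, phi(71) = 70; the order divides phi(n).
Divisors of 70: 1, 2, 5, 7, 10, 14, 35, 70
Repeated squaring mod 71: 31^1 = 31, 31^2 = 38, 31^4 = 24, 31^8 = 8, 31^16 = 64, 31^32 = 49, 31^64 = 58
Test divisors in increasing order:
  k=1: 31^1 = 31 mod 71
  k=2: 31^2 = 38 mod 71
  k=5: 31^5 = 24 * 31 = 34 mod 71
  k=7: 31^7 = 24 * 38 * 31 = 14 mod 71
  k=10: 31^10 = 8 * 38 = 20 mod 71
  k=14: 31^14 = 8 * 24 * 38 = 54 mod 71
  k=35: 31^35 = 49 * 38 * 31 = 70 mod 71
  k=70: 31^70 = 58 * 24 * 38 = 1 mod 71  <- first divisor giving 1
Order = 70

70
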